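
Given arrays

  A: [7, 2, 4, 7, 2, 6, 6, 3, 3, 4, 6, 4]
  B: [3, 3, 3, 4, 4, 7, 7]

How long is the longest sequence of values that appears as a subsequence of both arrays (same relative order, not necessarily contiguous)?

4

Let dp[i][j] be the LCS length of the first i values of A and the first j values of B. dp[i][j] = dp[i-1][j-1]+1 when the i-th and j-th values match, else max(dp[i-1][j], dp[i][j-1]).
    ·  3  3  3  4  4  7  7
 ·  0  0  0  0  0  0  0  0
 7  0  0  0  0  0  0  1  1
 2  0  0  0  0  0  0  1  1
 4  0  0  0  0  1  1  1  1
 7  0  0  0  0  1  1  2  2
 2  0  0  0  0  1  1  2  2
 6  0  0  0  0  1  1  2  2
 6  0  0  0  0  1  1  2  2
 3  0  1  1  1  1  1  2  2
 3  0  1  2  2  2  2  2  2
 4  0  1  2  2  3  3  3  3
 6  0  1  2  2  3  3  3  3
 4  0  1  2  2  3  4  4  4
dp[12][7] = 4. One LCS (by backtracking along matches): 3, 3, 4, 4.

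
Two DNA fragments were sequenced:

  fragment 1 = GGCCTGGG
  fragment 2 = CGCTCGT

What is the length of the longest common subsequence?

Taking G [2,2], C [3,3], C [4,5], T [5,7] gives a common subsequence of length 4. The LCS DP gives dp[8][7] = 4, so this is optimal.

4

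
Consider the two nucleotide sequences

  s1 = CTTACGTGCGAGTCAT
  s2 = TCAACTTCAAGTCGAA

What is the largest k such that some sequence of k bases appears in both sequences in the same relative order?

10

Match C [1,5], T [2,6], T [3,7], A [4,10], G [6,11], T [7,12], C [9,13], G [10,14], A [11,15], A [15,16] — 10 bases in the same relative order in both. dp[16][16] = 10 confirms this is the maximum.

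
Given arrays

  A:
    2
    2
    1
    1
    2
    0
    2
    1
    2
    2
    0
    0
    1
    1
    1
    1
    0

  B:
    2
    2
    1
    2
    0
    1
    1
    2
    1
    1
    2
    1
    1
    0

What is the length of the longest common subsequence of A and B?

12

Taking 2 (A #1, B #1) → 2 (A #2, B #2) → 1 (A #4, B #3) → 2 (A #5, B #4) → 0 (A #6, B #5) → 1 (A #8, B #7) → 2 (A #10, B #8) → 1 (A #13, B #9) → 1 (A #14, B #10) → 1 (A #15, B #12) → 1 (A #16, B #13) → 0 (A #17, B #14) gives a common subsequence of length 12. The LCS DP gives dp[17][14] = 12, so this is optimal.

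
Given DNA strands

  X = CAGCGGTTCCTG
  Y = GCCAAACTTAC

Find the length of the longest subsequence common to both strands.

6

Let dp[i][j] be the LCS length of the first i bases of X and the first j bases of Y. dp[i][j] = dp[i-1][j-1]+1 when the i-th and j-th bases match, else max(dp[i-1][j], dp[i][j-1]).
    ·  G  C  C  A  A  A  C  T  T  A  C
 ·  0  0  0  0  0  0  0  0  0  0  0  0
 C  0  0  1  1  1  1  1  1  1  1  1  1
 A  0  0  1  1  2  2  2  2  2  2  2  2
 G  0  1  1  1  2  2  2  2  2  2  2  2
 C  0  1  2  2  2  2  2  3  3  3  3  3
 G  0  1  2  2  2  2  2  3  3  3  3  3
 G  0  1  2  2  2  2  2  3  3  3  3  3
 T  0  1  2  2  2  2  2  3  4  4  4  4
 T  0  1  2  2  2  2  2  3  4  5  5  5
 C  0  1  2  3  3  3  3  3  4  5  5  6
 C  0  1  2  3  3  3  3  4  4  5  5  6
 T  0  1  2  3  3  3  3  4  5  5  5  6
 G  0  1  2  3  3  3  3  4  5  5  5  6
dp[12][11] = 6. One LCS (by backtracking along matches): CACTTC.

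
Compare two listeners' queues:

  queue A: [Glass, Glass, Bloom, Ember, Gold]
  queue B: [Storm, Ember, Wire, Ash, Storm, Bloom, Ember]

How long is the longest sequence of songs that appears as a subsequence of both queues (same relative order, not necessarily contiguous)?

2

One common subsequence of length 2: Bloom at queue A[3]=queue B[6]; then Ember at queue A[4]=queue B[7], and the DP table's final entry dp[5][7] is also 2, so no common subsequence is longer.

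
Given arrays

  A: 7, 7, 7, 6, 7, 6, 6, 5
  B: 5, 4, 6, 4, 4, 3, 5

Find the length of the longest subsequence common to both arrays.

Let dp[i][j] be the LCS length of the first i values of A and the first j values of B. dp[i][j] = dp[i-1][j-1]+1 when the i-th and j-th values match, else max(dp[i-1][j], dp[i][j-1]).
    ·  5  4  6  4  4  3  5
 ·  0  0  0  0  0  0  0  0
 7  0  0  0  0  0  0  0  0
 7  0  0  0  0  0  0  0  0
 7  0  0  0  0  0  0  0  0
 6  0  0  0  1  1  1  1  1
 7  0  0  0  1  1  1  1  1
 6  0  0  0  1  1  1  1  1
 6  0  0  0  1  1  1  1  1
 5  0  1  1  1  1  1  1  2
dp[8][7] = 2. One LCS (by backtracking along matches): 6, 5.

2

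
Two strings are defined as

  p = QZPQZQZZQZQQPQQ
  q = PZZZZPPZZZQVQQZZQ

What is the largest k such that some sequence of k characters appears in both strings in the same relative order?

Match Z (p #2, q #5) → P (p #3, q #7) → Z (p #5, q #8) → Z (p #7, q #9) → Z (p #8, q #10) → Q (p #9, q #11) → Q (p #11, q #13) → Q (p #12, q #14) → Q (p #15, q #17) — 9 characters in the same relative order in both, and the DP table's final entry dp[15][17] is also 9, so no common subsequence is longer.

9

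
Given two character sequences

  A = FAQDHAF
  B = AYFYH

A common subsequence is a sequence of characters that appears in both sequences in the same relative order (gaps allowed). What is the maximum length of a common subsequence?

2

Match F (A #1, B #3); then H (A #5, B #5) — 2 characters in the same relative order in both. Since dp[7][5] = 2, nothing longer is possible.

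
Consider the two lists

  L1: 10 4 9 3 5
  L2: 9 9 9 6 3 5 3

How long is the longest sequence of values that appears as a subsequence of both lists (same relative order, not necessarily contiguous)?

Let dp[i][j] be the LCS length of the first i values of L1 and the first j values of L2. dp[i][j] = dp[i-1][j-1]+1 when the i-th and j-th values match, else max(dp[i-1][j], dp[i][j-1]).
    ·  9  9  9  6  3  5  3
 ·  0  0  0  0  0  0  0  0
10  0  0  0  0  0  0  0  0
 4  0  0  0  0  0  0  0  0
 9  0  1  1  1  1  1  1  1
 3  0  1  1  1  1  2  2  2
 5  0  1  1  1  1  2  3  3
dp[5][7] = 3. One LCS (by backtracking along matches): 9, 3, 5.

3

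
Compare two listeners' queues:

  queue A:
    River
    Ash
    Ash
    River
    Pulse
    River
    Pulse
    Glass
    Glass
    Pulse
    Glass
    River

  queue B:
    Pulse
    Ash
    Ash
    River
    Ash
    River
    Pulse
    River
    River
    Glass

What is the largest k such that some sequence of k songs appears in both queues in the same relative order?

6

Pick River [1,4]; then Ash [3,5]; then River [4,6]; then Pulse [5,7]; then River [6,9]; then Glass [11,10]; all 6 songs appear in both, in order. Since dp[12][10] = 6, nothing longer is possible.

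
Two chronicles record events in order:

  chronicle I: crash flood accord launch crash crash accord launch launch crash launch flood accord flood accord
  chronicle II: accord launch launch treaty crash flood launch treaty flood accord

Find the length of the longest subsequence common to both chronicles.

7

Pick accord (chronicle I #3, chronicle II #1), then launch (chronicle I #4, chronicle II #2), then launch (chronicle I #8, chronicle II #3), then crash (chronicle I #10, chronicle II #5), then launch (chronicle I #11, chronicle II #7), then flood (chronicle I #14, chronicle II #9), then accord (chronicle I #15, chronicle II #10); all 7 events appear in both, in order. dp[15][10] = 7 confirms this is the maximum.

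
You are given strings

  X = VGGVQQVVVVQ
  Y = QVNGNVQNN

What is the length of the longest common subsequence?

4

Match V at X[1]=Y[2], then G at X[2]=Y[4], then V at X[4]=Y[6], then Q at X[5]=Y[7] — 4 characters in the same relative order in both. Since dp[11][9] = 4, nothing longer is possible.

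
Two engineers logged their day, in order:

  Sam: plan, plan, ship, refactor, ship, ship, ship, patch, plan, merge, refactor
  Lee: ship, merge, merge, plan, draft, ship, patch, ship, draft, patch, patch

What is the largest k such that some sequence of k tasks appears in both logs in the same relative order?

4

One common subsequence of length 4: plan [1,4]; then ship [3,6]; then ship [5,8]; then patch [8,11], and the DP table's final entry dp[11][11] is also 4, so no common subsequence is longer.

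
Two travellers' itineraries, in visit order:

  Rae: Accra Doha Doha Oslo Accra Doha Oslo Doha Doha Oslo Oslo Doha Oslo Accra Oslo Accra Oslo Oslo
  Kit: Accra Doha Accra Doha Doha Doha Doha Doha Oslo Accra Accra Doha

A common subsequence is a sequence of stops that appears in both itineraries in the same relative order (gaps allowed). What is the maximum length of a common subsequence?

Pick Accra [1,1], then Doha [2,2], then Doha [3,4], then Doha [6,5], then Doha [8,6], then Doha [9,7], then Doha [12,8], then Oslo [13,9], then Accra [14,10], then Accra [16,11]; all 10 stops appear in both, in order. Since dp[18][12] = 10, nothing longer is possible.

10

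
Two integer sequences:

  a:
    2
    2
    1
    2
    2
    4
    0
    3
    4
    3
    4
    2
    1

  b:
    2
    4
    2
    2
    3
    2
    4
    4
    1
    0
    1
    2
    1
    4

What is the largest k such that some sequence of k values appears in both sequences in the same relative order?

8

One common subsequence of length 8: 2 [1,1], 2 [2,3], 2 [4,4], 2 [5,6], 4 [6,8], 0 [7,10], 2 [12,12], 1 [13,13]. dp[13][14] = 8 confirms this is the maximum.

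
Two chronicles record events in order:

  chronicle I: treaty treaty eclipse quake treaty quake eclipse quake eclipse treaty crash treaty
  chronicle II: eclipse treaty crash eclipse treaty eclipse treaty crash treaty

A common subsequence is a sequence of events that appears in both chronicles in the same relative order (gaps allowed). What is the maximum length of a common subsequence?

Match treaty (chronicle I #1, chronicle II #2), then eclipse (chronicle I #3, chronicle II #4), then treaty (chronicle I #5, chronicle II #5), then eclipse (chronicle I #9, chronicle II #6), then treaty (chronicle I #10, chronicle II #7), then crash (chronicle I #11, chronicle II #8), then treaty (chronicle I #12, chronicle II #9) — 7 events in the same relative order in both, and the DP table's final entry dp[12][9] is also 7, so no common subsequence is longer.

7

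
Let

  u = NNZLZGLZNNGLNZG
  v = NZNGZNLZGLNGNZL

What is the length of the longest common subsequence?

11

Taking N [1,1] → N [2,3] → Z [3,5] → L [4,7] → Z [5,8] → G [6,9] → L [7,10] → N [10,11] → G [11,12] → N [13,13] → Z [14,14] gives a common subsequence of length 11. Since dp[15][15] = 11, nothing longer is possible.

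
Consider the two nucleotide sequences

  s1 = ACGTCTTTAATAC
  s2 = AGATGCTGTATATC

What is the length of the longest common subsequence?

Taking A (s1 #1, s2 #1), G (s1 #3, s2 #2), T (s1 #4, s2 #4), C (s1 #5, s2 #6), T (s1 #6, s2 #7), T (s1 #7, s2 #9), T (s1 #8, s2 #11), A (s1 #10, s2 #12), T (s1 #11, s2 #13), C (s1 #13, s2 #14) gives a common subsequence of length 10. dp[13][14] = 10 confirms this is the maximum.

10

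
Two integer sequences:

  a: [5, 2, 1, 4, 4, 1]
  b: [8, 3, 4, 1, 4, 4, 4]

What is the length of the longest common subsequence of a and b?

3

Pick 1 at a[3]=b[4], then 4 at a[4]=b[6], then 4 at a[5]=b[7]; all 3 values appear in both, in order, and the DP table's final entry dp[6][7] is also 3, so no common subsequence is longer.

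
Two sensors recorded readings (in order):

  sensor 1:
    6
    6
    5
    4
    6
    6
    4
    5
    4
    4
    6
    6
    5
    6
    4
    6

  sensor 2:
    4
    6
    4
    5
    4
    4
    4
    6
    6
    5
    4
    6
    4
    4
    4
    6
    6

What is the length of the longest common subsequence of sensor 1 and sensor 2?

12

Taking 4 at sensor 1[4]=sensor 2[1], 6 at sensor 1[6]=sensor 2[2], 4 at sensor 1[7]=sensor 2[3], 5 at sensor 1[8]=sensor 2[4], 4 at sensor 1[9]=sensor 2[6], 4 at sensor 1[10]=sensor 2[7], 6 at sensor 1[11]=sensor 2[8], 6 at sensor 1[12]=sensor 2[9], 5 at sensor 1[13]=sensor 2[10], 6 at sensor 1[14]=sensor 2[12], 4 at sensor 1[15]=sensor 2[15], 6 at sensor 1[16]=sensor 2[17] gives a common subsequence of length 12, and the DP table's final entry dp[16][17] is also 12, so no common subsequence is longer.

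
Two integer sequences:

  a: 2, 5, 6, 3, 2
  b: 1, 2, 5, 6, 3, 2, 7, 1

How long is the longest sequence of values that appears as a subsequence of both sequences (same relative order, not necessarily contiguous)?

Taking 2 [1,2], 5 [2,3], 6 [3,4], 3 [4,5], 2 [5,6] gives a common subsequence of length 5. Since dp[5][8] = 5, nothing longer is possible.

5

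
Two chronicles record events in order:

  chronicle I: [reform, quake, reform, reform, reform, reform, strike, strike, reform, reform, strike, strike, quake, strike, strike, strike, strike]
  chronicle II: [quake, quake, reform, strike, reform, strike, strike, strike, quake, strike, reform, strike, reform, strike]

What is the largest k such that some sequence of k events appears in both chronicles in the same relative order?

10

Match quake (chronicle I #2, chronicle II #2), reform (chronicle I #3, chronicle II #3), reform (chronicle I #6, chronicle II #5), strike (chronicle I #8, chronicle II #6), strike (chronicle I #11, chronicle II #7), strike (chronicle I #12, chronicle II #8), quake (chronicle I #13, chronicle II #9), strike (chronicle I #14, chronicle II #10), strike (chronicle I #15, chronicle II #12), strike (chronicle I #17, chronicle II #14) — 10 events in the same relative order in both. dp[17][14] = 10 confirms this is the maximum.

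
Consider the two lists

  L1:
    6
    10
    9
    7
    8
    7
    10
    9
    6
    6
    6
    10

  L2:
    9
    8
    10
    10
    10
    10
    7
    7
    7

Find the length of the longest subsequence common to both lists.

4

Let dp[i][j] be the LCS length of the first i values of L1 and the first j values of L2. dp[i][j] = dp[i-1][j-1]+1 when the i-th and j-th values match, else max(dp[i-1][j], dp[i][j-1]).
    ·  9  8 10 10 10 10  7  7  7
 ·  0  0  0  0  0  0  0  0  0  0
 6  0  0  0  0  0  0  0  0  0  0
10  0  0  0  1  1  1  1  1  1  1
 9  0  1  1  1  1  1  1  1  1  1
 7  0  1  1  1  1  1  1  2  2  2
 8  0  1  2  2  2  2  2  2  2  2
 7  0  1  2  2  2  2  2  3  3  3
10  0  1  2  3  3  3  3  3  3  3
 9  0  1  2  3  3  3  3  3  3  3
 6  0  1  2  3  3  3  3  3  3  3
 6  0  1  2  3  3  3  3  3  3  3
 6  0  1  2  3  3  3  3  3  3  3
10  0  1  2  3  4  4  4  4  4  4
dp[12][9] = 4. One LCS (by backtracking along matches): 9, 8, 10, 10.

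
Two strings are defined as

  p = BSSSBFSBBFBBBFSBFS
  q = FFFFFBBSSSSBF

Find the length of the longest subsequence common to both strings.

7

One common subsequence of length 7: B at p[1]=q[7], then S at p[3]=q[8], then S at p[4]=q[9], then S at p[7]=q[10], then S at p[15]=q[11], then B at p[16]=q[12], then F at p[17]=q[13]. Since dp[18][13] = 7, nothing longer is possible.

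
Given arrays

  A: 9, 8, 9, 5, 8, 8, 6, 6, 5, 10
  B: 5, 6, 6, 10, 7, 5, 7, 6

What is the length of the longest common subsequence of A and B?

4

Let dp[i][j] be the LCS length of the first i values of A and the first j values of B. dp[i][j] = dp[i-1][j-1]+1 when the i-th and j-th values match, else max(dp[i-1][j], dp[i][j-1]).
    ·  5  6  6 10  7  5  7  6
 ·  0  0  0  0  0  0  0  0  0
 9  0  0  0  0  0  0  0  0  0
 8  0  0  0  0  0  0  0  0  0
 9  0  0  0  0  0  0  0  0  0
 5  0  1  1  1  1  1  1  1  1
 8  0  1  1  1  1  1  1  1  1
 8  0  1  1  1  1  1  1  1  1
 6  0  1  2  2  2  2  2  2  2
 6  0  1  2  3  3  3  3  3  3
 5  0  1  2  3  3  3  4  4  4
10  0  1  2  3  4  4  4  4  4
dp[10][8] = 4. One LCS (by backtracking along matches): 5, 6, 6, 5.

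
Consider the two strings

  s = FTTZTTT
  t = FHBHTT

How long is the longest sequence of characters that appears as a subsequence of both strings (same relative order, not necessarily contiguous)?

3

Match F at s[1]=t[1] → T at s[6]=t[5] → T at s[7]=t[6] — 3 characters in the same relative order in both. The LCS DP gives dp[7][6] = 3, so this is optimal.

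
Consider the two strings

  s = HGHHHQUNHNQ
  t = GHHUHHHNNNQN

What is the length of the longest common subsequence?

7

One common subsequence of length 7: H (s #1, t #3), then H (s #3, t #5), then H (s #4, t #6), then H (s #5, t #7), then N (s #8, t #9), then N (s #10, t #10), then Q (s #11, t #11). Since dp[11][12] = 7, nothing longer is possible.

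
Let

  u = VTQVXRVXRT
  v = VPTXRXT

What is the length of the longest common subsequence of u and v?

6

Pick V at u[1]=v[1], T at u[2]=v[3], X at u[5]=v[4], R at u[6]=v[5], X at u[8]=v[6], T at u[10]=v[7]; all 6 characters appear in both, in order. Since dp[10][7] = 6, nothing longer is possible.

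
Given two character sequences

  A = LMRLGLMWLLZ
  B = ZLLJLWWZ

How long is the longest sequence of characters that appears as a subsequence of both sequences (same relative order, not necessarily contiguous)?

One common subsequence of length 5: L [1,2], then L [4,3], then L [6,5], then W [8,7], then Z [11,8]. Since dp[11][8] = 5, nothing longer is possible.

5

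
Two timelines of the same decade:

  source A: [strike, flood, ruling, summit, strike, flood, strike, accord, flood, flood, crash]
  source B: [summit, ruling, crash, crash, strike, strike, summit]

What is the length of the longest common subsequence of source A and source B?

3

One common subsequence of length 3: ruling (source A #3, source B #2) → strike (source A #5, source B #5) → strike (source A #7, source B #6). The LCS DP gives dp[11][7] = 3, so this is optimal.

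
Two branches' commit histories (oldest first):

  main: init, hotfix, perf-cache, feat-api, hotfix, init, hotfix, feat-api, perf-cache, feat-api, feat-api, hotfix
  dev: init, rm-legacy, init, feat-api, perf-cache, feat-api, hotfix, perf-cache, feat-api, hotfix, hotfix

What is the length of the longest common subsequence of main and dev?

One common subsequence of length 7: init at main[1]=dev[3], then perf-cache at main[3]=dev[5], then feat-api at main[4]=dev[6], then hotfix at main[7]=dev[7], then perf-cache at main[9]=dev[8], then feat-api at main[10]=dev[9], then hotfix at main[12]=dev[11]. Since dp[12][11] = 7, nothing longer is possible.

7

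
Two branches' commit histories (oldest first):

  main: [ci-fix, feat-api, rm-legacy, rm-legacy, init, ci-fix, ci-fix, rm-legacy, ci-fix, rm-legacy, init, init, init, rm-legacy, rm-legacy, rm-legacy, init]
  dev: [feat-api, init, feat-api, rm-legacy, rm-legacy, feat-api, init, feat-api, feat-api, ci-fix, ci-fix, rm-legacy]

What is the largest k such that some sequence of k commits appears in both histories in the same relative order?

7

Match feat-api (main #2, dev #3), then rm-legacy (main #3, dev #4), then rm-legacy (main #4, dev #5), then init (main #5, dev #7), then ci-fix (main #7, dev #10), then ci-fix (main #9, dev #11), then rm-legacy (main #16, dev #12) — 7 commits in the same relative order in both. dp[17][12] = 7 confirms this is the maximum.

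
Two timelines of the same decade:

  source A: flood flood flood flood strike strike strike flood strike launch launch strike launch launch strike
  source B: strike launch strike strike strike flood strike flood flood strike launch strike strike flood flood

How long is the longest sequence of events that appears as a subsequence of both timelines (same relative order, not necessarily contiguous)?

Taking strike at source A[5]=source B[4] → strike at source A[6]=source B[5] → strike at source A[7]=source B[7] → flood at source A[8]=source B[9] → strike at source A[9]=source B[10] → launch at source A[11]=source B[11] → strike at source A[12]=source B[12] → strike at source A[15]=source B[13] gives a common subsequence of length 8, and the DP table's final entry dp[15][15] is also 8, so no common subsequence is longer.

8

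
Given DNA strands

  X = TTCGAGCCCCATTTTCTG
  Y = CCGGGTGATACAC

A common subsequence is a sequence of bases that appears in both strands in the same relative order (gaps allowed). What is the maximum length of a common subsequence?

6

One common subsequence of length 6: T [1,6], T [2,9], A [5,10], C [10,11], A [11,12], C [16,13]. The LCS DP gives dp[18][13] = 6, so this is optimal.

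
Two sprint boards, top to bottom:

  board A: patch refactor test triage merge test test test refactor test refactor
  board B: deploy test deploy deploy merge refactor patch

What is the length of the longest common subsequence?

3

Taking test [3,2]; then merge [5,5]; then refactor [9,6] gives a common subsequence of length 3. The LCS DP gives dp[11][7] = 3, so this is optimal.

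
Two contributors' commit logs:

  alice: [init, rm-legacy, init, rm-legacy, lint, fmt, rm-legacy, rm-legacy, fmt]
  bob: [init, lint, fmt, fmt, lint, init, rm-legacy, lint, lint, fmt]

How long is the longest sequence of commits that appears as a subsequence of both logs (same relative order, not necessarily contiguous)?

One common subsequence of length 5: init [1,1]; then init [3,6]; then rm-legacy [4,7]; then lint [5,9]; then fmt [9,10], and the DP table's final entry dp[9][10] is also 5, so no common subsequence is longer.

5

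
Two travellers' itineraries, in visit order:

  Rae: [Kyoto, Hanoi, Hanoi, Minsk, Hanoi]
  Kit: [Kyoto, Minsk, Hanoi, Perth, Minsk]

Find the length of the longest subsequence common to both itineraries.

3

Pick Kyoto [1,1]; then Hanoi [2,3]; then Minsk [4,5]; all 3 stops appear in both, in order. The LCS DP gives dp[5][5] = 3, so this is optimal.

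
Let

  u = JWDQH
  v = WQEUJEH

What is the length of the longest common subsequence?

3

Let dp[i][j] be the LCS length of the first i characters of u and the first j characters of v. dp[i][j] = dp[i-1][j-1]+1 when the i-th and j-th characters match, else max(dp[i-1][j], dp[i][j-1]).
    ·  W  Q  E  U  J  E  H
 ·  0  0  0  0  0  0  0  0
 J  0  0  0  0  0  1  1  1
 W  0  1  1  1  1  1  1  1
 D  0  1  1  1  1  1  1  1
 Q  0  1  2  2  2  2  2  2
 H  0  1  2  2  2  2  2  3
dp[5][7] = 3. One LCS (by backtracking along matches): WQH.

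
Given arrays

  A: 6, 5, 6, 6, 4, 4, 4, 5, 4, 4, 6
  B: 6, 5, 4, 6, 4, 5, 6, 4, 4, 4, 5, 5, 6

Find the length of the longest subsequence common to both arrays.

Let dp[i][j] be the LCS length of the first i values of A and the first j values of B. dp[i][j] = dp[i-1][j-1]+1 when the i-th and j-th values match, else max(dp[i-1][j], dp[i][j-1]).
    ·  6  5  4  6  4  5  6  4  4  4  5  5  6
 ·  0  0  0  0  0  0  0  0  0  0  0  0  0  0
 6  0  1  1  1  1  1  1  1  1  1  1  1  1  1
 5  0  1  2  2  2  2  2  2  2  2  2  2  2  2
 6  0  1  2  2  3  3  3  3  3  3  3  3  3  3
 6  0  1  2  2  3  3  3  4  4  4  4  4  4  4
 4  0  1  2  3  3  4  4  4  5  5  5  5  5  5
 4  0  1  2  3  3  4  4  4  5  6  6  6  6  6
 4  0  1  2  3  3  4  4  4  5  6  7  7  7  7
 5  0  1  2  3  3  4  5  5  5  6  7  8  8  8
 4  0  1  2  3  3  4  5  5  6  6  7  8  8  8
 4  0  1  2  3  3  4  5  5  6  7  7  8  8  8
 6  0  1  2  3  4  4  5  6  6  7  7  8  8  9
dp[11][13] = 9. One LCS (by backtracking along matches): 6, 5, 6, 6, 4, 4, 4, 5, 6.

9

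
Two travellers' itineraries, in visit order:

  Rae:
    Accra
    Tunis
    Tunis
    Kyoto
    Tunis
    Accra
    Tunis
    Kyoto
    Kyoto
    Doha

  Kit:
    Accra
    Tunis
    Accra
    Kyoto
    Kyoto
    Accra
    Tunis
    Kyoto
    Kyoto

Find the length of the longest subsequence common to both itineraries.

Match Accra [1,1]; then Tunis [2,2]; then Kyoto [4,5]; then Accra [6,6]; then Tunis [7,7]; then Kyoto [8,8]; then Kyoto [9,9] — 7 stops in the same relative order in both. dp[10][9] = 7 confirms this is the maximum.

7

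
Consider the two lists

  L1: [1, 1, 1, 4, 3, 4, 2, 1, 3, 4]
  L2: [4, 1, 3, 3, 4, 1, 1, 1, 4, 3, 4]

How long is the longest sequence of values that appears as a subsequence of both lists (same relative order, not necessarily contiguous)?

Match 1 (L1 #1, L2 #6); then 1 (L1 #2, L2 #7); then 1 (L1 #3, L2 #8); then 4 (L1 #6, L2 #9); then 3 (L1 #9, L2 #10); then 4 (L1 #10, L2 #11) — 6 values in the same relative order in both. The LCS DP gives dp[10][11] = 6, so this is optimal.

6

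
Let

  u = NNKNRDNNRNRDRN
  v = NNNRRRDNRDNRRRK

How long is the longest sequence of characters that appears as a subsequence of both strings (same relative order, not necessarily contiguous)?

Taking N [1,1], N [2,2], N [4,3], R [5,6], D [6,7], N [7,8], N [8,11], R [9,12], R [11,13], R [13,14] gives a common subsequence of length 10. Since dp[14][15] = 10, nothing longer is possible.

10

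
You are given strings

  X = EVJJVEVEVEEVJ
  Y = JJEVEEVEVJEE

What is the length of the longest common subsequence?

Match J (X #3, Y #1), then J (X #4, Y #2), then V (X #5, Y #4), then E (X #6, Y #6), then V (X #7, Y #7), then E (X #8, Y #8), then V (X #9, Y #9), then E (X #10, Y #11), then E (X #11, Y #12) — 9 characters in the same relative order in both. Since dp[13][12] = 9, nothing longer is possible.

9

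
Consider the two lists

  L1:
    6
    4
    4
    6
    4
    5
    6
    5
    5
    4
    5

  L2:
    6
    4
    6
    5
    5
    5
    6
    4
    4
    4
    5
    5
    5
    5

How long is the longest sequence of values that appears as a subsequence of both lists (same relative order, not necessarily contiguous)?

8

Match 6 at L1[1]=L2[7], 4 at L1[2]=L2[8], 4 at L1[3]=L2[9], 4 at L1[5]=L2[10], 5 at L1[6]=L2[11], 5 at L1[8]=L2[12], 5 at L1[9]=L2[13], 5 at L1[11]=L2[14] — 8 values in the same relative order in both, and the DP table's final entry dp[11][14] is also 8, so no common subsequence is longer.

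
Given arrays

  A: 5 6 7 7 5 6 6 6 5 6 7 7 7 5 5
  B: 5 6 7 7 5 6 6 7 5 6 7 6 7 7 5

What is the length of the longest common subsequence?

13

Match 5 [1,1], then 6 [2,2], then 7 [3,3], then 7 [4,4], then 5 [5,5], then 6 [6,6], then 6 [7,7], then 5 [9,9], then 6 [10,10], then 7 [11,11], then 7 [12,13], then 7 [13,14], then 5 [15,15] — 13 values in the same relative order in both, and the DP table's final entry dp[15][15] is also 13, so no common subsequence is longer.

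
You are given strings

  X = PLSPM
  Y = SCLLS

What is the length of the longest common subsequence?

2

Let dp[i][j] be the LCS length of the first i characters of X and the first j characters of Y. dp[i][j] = dp[i-1][j-1]+1 when the i-th and j-th characters match, else max(dp[i-1][j], dp[i][j-1]).
    ·  S  C  L  L  S
 ·  0  0  0  0  0  0
 P  0  0  0  0  0  0
 L  0  0  0  1  1  1
 S  0  1  1  1  1  2
 P  0  1  1  1  1  2
 M  0  1  1  1  1  2
dp[5][5] = 2. One LCS (by backtracking along matches): LS.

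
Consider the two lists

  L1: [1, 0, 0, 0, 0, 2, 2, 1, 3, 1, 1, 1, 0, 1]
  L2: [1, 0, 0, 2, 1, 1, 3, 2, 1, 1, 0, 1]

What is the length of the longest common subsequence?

One common subsequence of length 10: 1 at L1[1]=L2[1]; then 0 at L1[4]=L2[2]; then 0 at L1[5]=L2[3]; then 2 at L1[6]=L2[4]; then 1 at L1[8]=L2[6]; then 3 at L1[9]=L2[7]; then 1 at L1[11]=L2[9]; then 1 at L1[12]=L2[10]; then 0 at L1[13]=L2[11]; then 1 at L1[14]=L2[12]. Since dp[14][12] = 10, nothing longer is possible.

10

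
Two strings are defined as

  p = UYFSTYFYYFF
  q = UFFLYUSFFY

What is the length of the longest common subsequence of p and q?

6

Match U (p #1, q #1), then F (p #3, q #2), then F (p #7, q #3), then Y (p #8, q #5), then F (p #10, q #8), then F (p #11, q #9) — 6 characters in the same relative order in both. dp[11][10] = 6 confirms this is the maximum.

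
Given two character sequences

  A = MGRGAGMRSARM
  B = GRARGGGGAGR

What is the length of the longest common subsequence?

6

Let dp[i][j] be the LCS length of the first i characters of A and the first j characters of B. dp[i][j] = dp[i-1][j-1]+1 when the i-th and j-th characters match, else max(dp[i-1][j], dp[i][j-1]).
    ·  G  R  A  R  G  G  G  G  A  G  R
 ·  0  0  0  0  0  0  0  0  0  0  0  0
 M  0  0  0  0  0  0  0  0  0  0  0  0
 G  0  1  1  1  1  1  1  1  1  1  1  1
 R  0  1  2  2  2  2  2  2  2  2  2  2
 G  0  1  2  2  2  3  3  3  3  3  3  3
 A  0  1  2  3  3  3  3  3  3  4  4  4
 G  0  1  2  3  3  4  4  4  4  4  5  5
 M  0  1  2  3  3  4  4  4  4  4  5  5
 R  0  1  2  3  4  4  4  4  4  4  5  6
 S  0  1  2  3  4  4  4  4  4  4  5  6
 A  0  1  2  3  4  4  4  4  4  5  5  6
 R  0  1  2  3  4  4  4  4  4  5  5  6
 M  0  1  2  3  4  4  4  4  4  5  5  6
dp[12][11] = 6. One LCS (by backtracking along matches): GRGAGR.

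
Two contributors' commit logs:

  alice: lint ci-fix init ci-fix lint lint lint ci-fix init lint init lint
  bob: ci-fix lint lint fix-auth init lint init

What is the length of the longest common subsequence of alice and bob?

Pick ci-fix (alice #4, bob #1); then lint (alice #5, bob #2); then lint (alice #6, bob #3); then init (alice #9, bob #5); then lint (alice #10, bob #6); then init (alice #11, bob #7); all 6 commits appear in both, in order. The LCS DP gives dp[12][7] = 6, so this is optimal.

6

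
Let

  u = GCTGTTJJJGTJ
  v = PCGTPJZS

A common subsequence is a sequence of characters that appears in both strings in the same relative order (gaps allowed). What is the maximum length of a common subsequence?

Let dp[i][j] be the LCS length of the first i characters of u and the first j characters of v. dp[i][j] = dp[i-1][j-1]+1 when the i-th and j-th characters match, else max(dp[i-1][j], dp[i][j-1]).
    ·  P  C  G  T  P  J  Z  S
 ·  0  0  0  0  0  0  0  0  0
 G  0  0  0  1  1  1  1  1  1
 C  0  0  1  1  1  1  1  1  1
 T  0  0  1  1  2  2  2  2  2
 G  0  0  1  2  2  2  2  2  2
 T  0  0  1  2  3  3  3  3  3
 T  0  0  1  2  3  3  3  3  3
 J  0  0  1  2  3  3  4  4  4
 J  0  0  1  2  3  3  4  4  4
 J  0  0  1  2  3  3  4  4  4
 G  0  0  1  2  3  3  4  4  4
 T  0  0  1  2  3  3  4  4  4
 J  0  0  1  2  3  3  4  4  4
dp[12][8] = 4. One LCS (by backtracking along matches): CGTJ.

4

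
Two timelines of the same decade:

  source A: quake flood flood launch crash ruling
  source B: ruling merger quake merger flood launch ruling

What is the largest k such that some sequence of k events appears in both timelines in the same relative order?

4

Taking quake [1,3]; then flood [3,5]; then launch [4,6]; then ruling [6,7] gives a common subsequence of length 4. The LCS DP gives dp[6][7] = 4, so this is optimal.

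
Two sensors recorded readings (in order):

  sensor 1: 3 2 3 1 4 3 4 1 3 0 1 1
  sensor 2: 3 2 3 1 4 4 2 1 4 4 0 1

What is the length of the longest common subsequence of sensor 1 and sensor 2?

Let dp[i][j] be the LCS length of the first i values of sensor 1 and the first j values of sensor 2. dp[i][j] = dp[i-1][j-1]+1 when the i-th and j-th values match, else max(dp[i-1][j], dp[i][j-1]).
    ·  3  2  3  1  4  4  2  1  4  4  0  1
 ·  0  0  0  0  0  0  0  0  0  0  0  0  0
 3  0  1  1  1  1  1  1  1  1  1  1  1  1
 2  0  1  2  2  2  2  2  2  2  2  2  2  2
 3  0  1  2  3  3  3  3  3  3  3  3  3  3
 1  0  1  2  3  4  4  4  4  4  4  4  4  4
 4  0  1  2  3  4  5  5  5  5  5  5  5  5
 3  0  1  2  3  4  5  5  5  5  5  5  5  5
 4  0  1  2  3  4  5  6  6  6  6  6  6  6
 1  0  1  2  3  4  5  6  6  7  7  7  7  7
 3  0  1  2  3  4  5  6  6  7  7  7  7  7
 0  0  1  2  3  4  5  6  6  7  7  7  8  8
 1  0  1  2  3  4  5  6  6  7  7  7  8  9
 1  0  1  2  3  4  5  6  6  7  7  7  8  9
dp[12][12] = 9. One LCS (by backtracking along matches): 3, 2, 3, 1, 4, 4, 1, 0, 1.

9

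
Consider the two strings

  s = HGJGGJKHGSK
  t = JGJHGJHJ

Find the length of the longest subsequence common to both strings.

5

Match G [2,2], J [3,3], G [5,5], J [6,6], H [8,7] — 5 characters in the same relative order in both, and the DP table's final entry dp[11][8] is also 5, so no common subsequence is longer.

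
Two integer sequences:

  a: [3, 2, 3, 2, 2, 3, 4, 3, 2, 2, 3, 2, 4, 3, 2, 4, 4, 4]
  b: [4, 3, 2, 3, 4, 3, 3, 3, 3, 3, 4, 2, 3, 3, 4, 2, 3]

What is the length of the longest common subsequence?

9

One common subsequence of length 9: 3 [1,2], 2 [2,3], 3 [3,9], 3 [6,10], 4 [7,11], 3 [8,13], 3 [11,14], 2 [12,16], 3 [14,17], and the DP table's final entry dp[18][17] is also 9, so no common subsequence is longer.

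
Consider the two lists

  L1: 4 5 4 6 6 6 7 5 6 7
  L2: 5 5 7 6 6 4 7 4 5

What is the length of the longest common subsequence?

One common subsequence of length 5: 5 (L1 #2, L2 #2) → 6 (L1 #4, L2 #4) → 6 (L1 #5, L2 #5) → 7 (L1 #7, L2 #7) → 5 (L1 #8, L2 #9). The LCS DP gives dp[10][9] = 5, so this is optimal.

5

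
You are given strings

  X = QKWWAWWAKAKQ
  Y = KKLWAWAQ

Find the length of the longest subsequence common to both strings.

6

Taking K [2,2]; then W [4,4]; then A [5,5]; then W [7,6]; then A [10,7]; then Q [12,8] gives a common subsequence of length 6. The LCS DP gives dp[12][8] = 6, so this is optimal.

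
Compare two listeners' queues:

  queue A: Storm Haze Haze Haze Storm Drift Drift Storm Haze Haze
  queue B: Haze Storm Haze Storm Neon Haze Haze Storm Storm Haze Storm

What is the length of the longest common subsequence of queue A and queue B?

7

One common subsequence of length 7: Storm at queue A[1]=queue B[2], Haze at queue A[2]=queue B[3], Haze at queue A[3]=queue B[6], Haze at queue A[4]=queue B[7], Storm at queue A[5]=queue B[8], Storm at queue A[8]=queue B[9], Haze at queue A[9]=queue B[10]. dp[10][11] = 7 confirms this is the maximum.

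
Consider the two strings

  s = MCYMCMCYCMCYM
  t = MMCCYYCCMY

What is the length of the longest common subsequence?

8

Match M (s #1, t #1) → M (s #4, t #2) → C (s #5, t #3) → C (s #7, t #4) → Y (s #8, t #6) → C (s #9, t #8) → M (s #10, t #9) → Y (s #12, t #10) — 8 characters in the same relative order in both. Since dp[13][10] = 8, nothing longer is possible.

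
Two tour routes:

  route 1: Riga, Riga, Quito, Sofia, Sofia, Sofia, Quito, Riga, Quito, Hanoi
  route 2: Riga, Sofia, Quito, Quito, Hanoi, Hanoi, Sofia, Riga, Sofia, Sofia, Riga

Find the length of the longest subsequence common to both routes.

6

Match Riga (route 1 #1, route 2 #1); then Quito (route 1 #3, route 2 #4); then Sofia (route 1 #4, route 2 #7); then Sofia (route 1 #5, route 2 #9); then Sofia (route 1 #6, route 2 #10); then Riga (route 1 #8, route 2 #11) — 6 stops in the same relative order in both, and the DP table's final entry dp[10][11] is also 6, so no common subsequence is longer.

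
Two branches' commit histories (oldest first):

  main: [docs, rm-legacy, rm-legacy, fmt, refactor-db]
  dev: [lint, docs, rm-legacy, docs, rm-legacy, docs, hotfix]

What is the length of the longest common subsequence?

3

One common subsequence of length 3: docs [1,2] → rm-legacy [2,3] → rm-legacy [3,5], and the DP table's final entry dp[5][7] is also 3, so no common subsequence is longer.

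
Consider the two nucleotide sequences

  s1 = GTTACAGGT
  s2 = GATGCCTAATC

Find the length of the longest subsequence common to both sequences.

Pick G (s1 #1, s2 #1) → T (s1 #2, s2 #3) → T (s1 #3, s2 #7) → A (s1 #4, s2 #8) → A (s1 #6, s2 #9) → T (s1 #9, s2 #10); all 6 bases appear in both, in order. The LCS DP gives dp[9][11] = 6, so this is optimal.

6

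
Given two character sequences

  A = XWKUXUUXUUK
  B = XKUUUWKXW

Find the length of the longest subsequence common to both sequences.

Taking X (A #1, B #1), then K (A #3, B #2), then U (A #4, B #3), then U (A #6, B #4), then U (A #7, B #5), then X (A #8, B #8) gives a common subsequence of length 6, and the DP table's final entry dp[11][9] is also 6, so no common subsequence is longer.

6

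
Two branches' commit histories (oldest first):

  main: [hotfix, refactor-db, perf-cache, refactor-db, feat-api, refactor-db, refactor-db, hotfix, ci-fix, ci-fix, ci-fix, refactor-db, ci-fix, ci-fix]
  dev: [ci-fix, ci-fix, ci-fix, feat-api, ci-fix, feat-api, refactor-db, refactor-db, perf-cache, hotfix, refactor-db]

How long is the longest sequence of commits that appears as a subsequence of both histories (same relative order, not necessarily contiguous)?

Match feat-api at main[5]=dev[6], then refactor-db at main[6]=dev[7], then refactor-db at main[7]=dev[8], then hotfix at main[8]=dev[10], then refactor-db at main[12]=dev[11] — 5 commits in the same relative order in both. The LCS DP gives dp[14][11] = 5, so this is optimal.

5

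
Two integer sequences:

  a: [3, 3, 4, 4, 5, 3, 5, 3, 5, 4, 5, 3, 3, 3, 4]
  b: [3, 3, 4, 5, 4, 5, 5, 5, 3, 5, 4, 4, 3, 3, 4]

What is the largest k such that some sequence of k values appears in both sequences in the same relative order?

12

Match 3 [1,1]; then 3 [2,2]; then 4 [3,3]; then 4 [4,5]; then 5 [5,7]; then 5 [7,8]; then 3 [8,9]; then 5 [9,10]; then 4 [10,12]; then 3 [13,13]; then 3 [14,14]; then 4 [15,15] — 12 values in the same relative order in both, and the DP table's final entry dp[15][15] is also 12, so no common subsequence is longer.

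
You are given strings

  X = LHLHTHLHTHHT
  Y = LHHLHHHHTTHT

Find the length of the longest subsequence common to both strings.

9

Pick L [1,1] → H [2,3] → L [3,4] → H [4,6] → H [6,7] → H [8,8] → T [9,10] → H [11,11] → T [12,12]; all 9 characters appear in both, in order. dp[12][12] = 9 confirms this is the maximum.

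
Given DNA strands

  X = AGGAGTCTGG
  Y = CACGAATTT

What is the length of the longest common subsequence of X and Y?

Let dp[i][j] be the LCS length of the first i bases of X and the first j bases of Y. dp[i][j] = dp[i-1][j-1]+1 when the i-th and j-th bases match, else max(dp[i-1][j], dp[i][j-1]).
    ·  C  A  C  G  A  A  T  T  T
 ·  0  0  0  0  0  0  0  0  0  0
 A  0  0  1  1  1  1  1  1  1  1
 G  0  0  1  1  2  2  2  2  2  2
 G  0  0  1  1  2  2  2  2  2  2
 A  0  0  1  1  2  3  3  3  3  3
 G  0  0  1  1  2  3  3  3  3  3
 T  0  0  1  1  2  3  3  4  4  4
 C  0  1  1  2  2  3  3  4  4  4
 T  0  1  1  2  2  3  3  4  5  5
 G  0  1  1  2  3  3  3  4  5  5
 G  0  1  1  2  3  3  3  4  5  5
dp[10][9] = 5. One LCS (by backtracking along matches): AGATT.

5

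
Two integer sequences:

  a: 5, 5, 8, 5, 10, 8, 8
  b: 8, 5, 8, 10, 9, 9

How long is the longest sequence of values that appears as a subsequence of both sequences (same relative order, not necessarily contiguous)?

3

One common subsequence of length 3: 5 at a[2]=b[2], then 8 at a[3]=b[3], then 10 at a[5]=b[4], and the DP table's final entry dp[7][6] is also 3, so no common subsequence is longer.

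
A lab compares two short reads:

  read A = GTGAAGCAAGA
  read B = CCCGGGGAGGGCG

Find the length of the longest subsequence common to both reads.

6

Let dp[i][j] be the LCS length of the first i bases of read A and the first j bases of read B. dp[i][j] = dp[i-1][j-1]+1 when the i-th and j-th bases match, else max(dp[i-1][j], dp[i][j-1]).
    ·  C  C  C  G  G  G  G  A  G  G  G  C  G
 ·  0  0  0  0  0  0  0  0  0  0  0  0  0  0
 G  0  0  0  0  1  1  1  1  1  1  1  1  1  1
 T  0  0  0  0  1  1  1  1  1  1  1  1  1  1
 G  0  0  0  0  1  2  2  2  2  2  2  2  2  2
 A  0  0  0  0  1  2  2  2  3  3  3  3  3  3
 A  0  0  0  0  1  2  2  2  3  3  3  3  3  3
 G  0  0  0  0  1  2  3  3  3  4  4  4  4  4
 C  0  1  1  1  1  2  3  3  3  4  4  4  5  5
 A  0  1  1  1  1  2  3  3  4  4  4  4  5  5
 A  0  1  1  1  1  2  3  3  4  4  4  4  5  5
 G  0  1  1  1  2  2  3  4  4  5  5  5  5  6
 A  0  1  1  1  2  2  3  4  5  5  5  5  5  6
dp[11][13] = 6. One LCS (by backtracking along matches): GGAGCG.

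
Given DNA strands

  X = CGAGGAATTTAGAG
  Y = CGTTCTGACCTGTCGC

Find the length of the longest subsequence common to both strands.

8

Pick C (X #1, Y #1), G (X #5, Y #2), T (X #8, Y #3), T (X #9, Y #4), T (X #10, Y #6), A (X #11, Y #8), G (X #12, Y #12), G (X #14, Y #15); all 8 bases appear in both, in order. dp[14][16] = 8 confirms this is the maximum.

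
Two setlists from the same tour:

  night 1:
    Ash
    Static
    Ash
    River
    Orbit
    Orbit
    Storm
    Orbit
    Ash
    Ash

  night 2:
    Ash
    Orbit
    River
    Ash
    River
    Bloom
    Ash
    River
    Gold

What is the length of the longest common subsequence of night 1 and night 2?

4

Taking Ash (night 1 #1, night 2 #1), Ash (night 1 #3, night 2 #4), River (night 1 #4, night 2 #5), Ash (night 1 #9, night 2 #7) gives a common subsequence of length 4. dp[10][9] = 4 confirms this is the maximum.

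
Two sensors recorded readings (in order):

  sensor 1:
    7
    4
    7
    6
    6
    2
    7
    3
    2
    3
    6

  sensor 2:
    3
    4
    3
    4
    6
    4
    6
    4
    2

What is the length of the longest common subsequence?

4

Pick 4 (sensor 1 #2, sensor 2 #4), then 6 (sensor 1 #4, sensor 2 #5), then 6 (sensor 1 #5, sensor 2 #7), then 2 (sensor 1 #9, sensor 2 #9); all 4 values appear in both, in order. The LCS DP gives dp[11][9] = 4, so this is optimal.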